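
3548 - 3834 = - 286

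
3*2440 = 7320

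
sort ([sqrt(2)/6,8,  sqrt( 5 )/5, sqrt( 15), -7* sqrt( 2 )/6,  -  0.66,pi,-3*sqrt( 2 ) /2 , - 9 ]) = [- 9  ,-3*sqrt( 2) /2, - 7 * sqrt( 2)/6, - 0.66,sqrt( 2 ) /6,sqrt( 5) /5 , pi, sqrt( 15 ), 8 ]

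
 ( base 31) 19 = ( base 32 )18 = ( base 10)40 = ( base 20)20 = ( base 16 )28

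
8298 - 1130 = 7168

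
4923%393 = 207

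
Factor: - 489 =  - 3^1*163^1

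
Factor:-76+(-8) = - 84 = - 2^2*3^1 * 7^1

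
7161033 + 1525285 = 8686318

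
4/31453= 4/31453 = 0.00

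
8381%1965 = 521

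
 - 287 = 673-960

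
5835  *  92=536820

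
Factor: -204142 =-2^1*102071^1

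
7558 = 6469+1089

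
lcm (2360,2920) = 172280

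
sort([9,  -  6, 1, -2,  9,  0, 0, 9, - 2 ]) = [ - 6, - 2, - 2, 0, 0,1,9 , 9,9 ]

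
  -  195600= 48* (-4075 ) 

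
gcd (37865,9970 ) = 5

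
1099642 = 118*9319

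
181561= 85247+96314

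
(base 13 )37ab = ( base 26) bib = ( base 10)7915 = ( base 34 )6SR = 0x1EEB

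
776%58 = 22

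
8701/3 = 8701/3 = 2900.33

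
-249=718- 967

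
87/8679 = 29/2893 = 0.01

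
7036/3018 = 2 + 500/1509 = 2.33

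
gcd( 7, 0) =7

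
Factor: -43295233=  - 43295233^1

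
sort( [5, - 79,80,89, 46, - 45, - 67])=[ - 79,-67,-45,5, 46, 80,  89]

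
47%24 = 23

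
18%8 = 2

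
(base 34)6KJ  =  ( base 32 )7EJ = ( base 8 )16723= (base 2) 1110111010011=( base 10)7635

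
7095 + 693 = 7788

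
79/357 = 79/357 = 0.22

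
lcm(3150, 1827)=91350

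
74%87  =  74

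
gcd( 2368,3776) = 64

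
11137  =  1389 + 9748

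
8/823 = 8/823 = 0.01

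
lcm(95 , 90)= 1710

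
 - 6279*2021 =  - 12689859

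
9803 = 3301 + 6502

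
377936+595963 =973899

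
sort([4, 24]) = [4,24 ] 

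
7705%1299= 1210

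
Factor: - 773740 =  - 2^2*5^1*11^1*3517^1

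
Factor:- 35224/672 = -629/12= - 2^( - 2 ) * 3^(  -  1)*17^1*37^1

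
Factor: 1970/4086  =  985/2043  =  3^( - 2) * 5^1*197^1 * 227^( -1 ) 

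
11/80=11/80=0.14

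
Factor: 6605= 5^1*1321^1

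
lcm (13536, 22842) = 365472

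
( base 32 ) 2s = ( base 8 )134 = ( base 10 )92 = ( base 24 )3K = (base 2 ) 1011100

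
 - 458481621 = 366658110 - 825139731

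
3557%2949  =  608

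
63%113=63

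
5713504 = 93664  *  61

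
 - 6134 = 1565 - 7699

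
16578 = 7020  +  9558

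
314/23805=314/23805 = 0.01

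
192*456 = 87552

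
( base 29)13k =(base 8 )1664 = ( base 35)R3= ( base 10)948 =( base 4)32310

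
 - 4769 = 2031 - 6800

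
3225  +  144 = 3369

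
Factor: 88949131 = 41^1 * 131^1*16561^1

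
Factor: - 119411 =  - 43^1*2777^1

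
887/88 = 10 + 7/88= 10.08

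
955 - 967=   -  12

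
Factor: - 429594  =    -  2^1*3^1 * 11^1*23^1*283^1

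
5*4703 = 23515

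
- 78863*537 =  - 42349431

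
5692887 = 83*68589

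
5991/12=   1997/4 = 499.25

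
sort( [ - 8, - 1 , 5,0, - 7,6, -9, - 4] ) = [ - 9, - 8, - 7, - 4 , - 1,  0,5 , 6]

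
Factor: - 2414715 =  - 3^1*5^1*160981^1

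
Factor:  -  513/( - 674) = 2^ (- 1 )*3^3*19^1 * 337^( - 1 ) 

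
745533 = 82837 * 9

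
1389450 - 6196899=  - 4807449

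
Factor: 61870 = 2^1 * 5^1 * 23^1*269^1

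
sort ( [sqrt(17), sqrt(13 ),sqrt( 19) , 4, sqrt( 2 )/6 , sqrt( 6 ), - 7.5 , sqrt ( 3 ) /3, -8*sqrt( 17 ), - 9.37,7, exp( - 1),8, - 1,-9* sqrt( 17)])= [ - 9*sqrt( 17), - 8*sqrt( 17), - 9.37, - 7.5, - 1,sqrt ( 2) /6, exp( - 1 ), sqrt( 3)/3,sqrt( 6),sqrt (13), 4, sqrt(17) , sqrt( 19), 7,8] 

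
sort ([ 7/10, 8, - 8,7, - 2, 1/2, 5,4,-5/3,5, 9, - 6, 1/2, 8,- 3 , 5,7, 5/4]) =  [ - 8,-6,-3, - 2, - 5/3, 1/2,1/2,  7/10, 5/4, 4, 5,5,  5, 7,7, 8, 8, 9] 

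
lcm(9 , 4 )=36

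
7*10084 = 70588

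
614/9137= 614/9137= 0.07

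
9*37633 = 338697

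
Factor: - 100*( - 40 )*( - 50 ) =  - 2^6 * 5^5 = -200000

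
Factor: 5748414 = 2^1*3^1*7^1*17^1*83^1*97^1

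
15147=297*51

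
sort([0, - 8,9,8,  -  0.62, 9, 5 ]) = [ - 8, - 0.62,0 , 5 , 8,9 , 9] 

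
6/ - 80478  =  -1 + 13412/13413 = - 0.00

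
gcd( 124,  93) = 31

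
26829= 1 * 26829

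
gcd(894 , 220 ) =2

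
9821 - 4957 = 4864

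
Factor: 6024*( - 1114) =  - 6710736 =- 2^4*3^1*251^1*557^1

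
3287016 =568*5787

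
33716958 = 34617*974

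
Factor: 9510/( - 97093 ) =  - 2^1 * 3^1*5^1 * 151^( - 1)*317^1*643^( - 1 )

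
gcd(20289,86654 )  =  1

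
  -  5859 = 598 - 6457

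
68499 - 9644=58855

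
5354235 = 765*6999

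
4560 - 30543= -25983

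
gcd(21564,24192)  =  36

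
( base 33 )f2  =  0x1f1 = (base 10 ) 497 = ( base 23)LE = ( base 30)gh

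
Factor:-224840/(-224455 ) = 584/583=2^3 * 11^(  -  1)*53^(-1 )*73^1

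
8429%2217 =1778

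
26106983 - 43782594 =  - 17675611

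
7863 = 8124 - 261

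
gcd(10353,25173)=3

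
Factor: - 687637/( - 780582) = 2^(-1)*3^( - 1 )*11^( - 1)*11827^(- 1) * 687637^1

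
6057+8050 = 14107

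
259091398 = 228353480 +30737918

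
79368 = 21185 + 58183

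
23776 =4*5944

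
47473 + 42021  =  89494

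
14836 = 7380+7456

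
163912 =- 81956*( - 2)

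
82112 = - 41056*(  -  2) 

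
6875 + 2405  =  9280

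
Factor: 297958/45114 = 3^(  -  1 )*19^1*73^( - 1 )*103^( - 1)*7841^1 = 148979/22557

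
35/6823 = 35/6823  =  0.01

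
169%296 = 169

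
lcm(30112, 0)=0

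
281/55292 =281/55292 = 0.01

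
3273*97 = 317481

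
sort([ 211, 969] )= [ 211,969] 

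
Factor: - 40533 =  - 3^1*59^1 * 229^1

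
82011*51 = 4182561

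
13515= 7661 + 5854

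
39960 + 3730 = 43690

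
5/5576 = 5/5576  =  0.00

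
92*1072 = 98624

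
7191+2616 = 9807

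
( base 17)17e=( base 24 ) HE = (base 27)fh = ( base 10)422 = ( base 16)1a6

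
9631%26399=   9631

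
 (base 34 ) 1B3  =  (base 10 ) 1533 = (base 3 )2002210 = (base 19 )44D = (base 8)2775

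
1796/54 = 898/27= 33.26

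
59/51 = 1  +  8/51= 1.16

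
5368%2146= 1076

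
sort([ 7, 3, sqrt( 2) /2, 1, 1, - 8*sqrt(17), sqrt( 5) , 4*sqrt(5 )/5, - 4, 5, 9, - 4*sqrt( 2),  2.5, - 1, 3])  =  [ - 8*sqrt( 17 ),-4*sqrt( 2), - 4,- 1,sqrt(2 ) /2 , 1, 1, 4*sqrt(5 ) /5,sqrt ( 5), 2.5, 3, 3, 5,7, 9 ]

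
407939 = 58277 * 7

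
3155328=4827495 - 1672167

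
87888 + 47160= 135048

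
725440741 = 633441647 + 91999094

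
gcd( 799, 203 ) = 1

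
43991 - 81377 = -37386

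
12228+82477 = 94705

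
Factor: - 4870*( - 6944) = 33817280= 2^6 * 5^1 * 7^1 * 31^1*487^1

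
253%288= 253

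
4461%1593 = 1275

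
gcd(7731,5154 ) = 2577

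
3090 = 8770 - 5680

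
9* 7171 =64539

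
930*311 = 289230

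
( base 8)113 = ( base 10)75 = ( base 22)39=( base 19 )3I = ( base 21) 3c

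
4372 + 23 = 4395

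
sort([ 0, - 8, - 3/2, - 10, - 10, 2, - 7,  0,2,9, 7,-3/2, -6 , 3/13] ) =[  -  10,- 10, - 8, - 7, - 6, - 3/2 , - 3/2,0,0,3/13 , 2,2,7,9 ]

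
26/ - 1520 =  - 1+747/760= - 0.02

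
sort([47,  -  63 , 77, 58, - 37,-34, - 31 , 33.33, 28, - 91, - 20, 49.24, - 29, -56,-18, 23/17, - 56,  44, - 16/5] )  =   [ - 91, - 63, - 56, - 56,-37, - 34, - 31, - 29, - 20, - 18,-16/5, 23/17, 28, 33.33,  44,  47,49.24,58,77] 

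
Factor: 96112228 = 2^2*24028057^1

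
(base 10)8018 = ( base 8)17522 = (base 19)1340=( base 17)1ACB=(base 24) dm2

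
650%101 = 44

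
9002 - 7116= 1886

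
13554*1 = 13554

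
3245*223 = 723635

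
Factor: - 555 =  - 3^1*5^1*37^1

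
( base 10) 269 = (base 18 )EH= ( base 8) 415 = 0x10d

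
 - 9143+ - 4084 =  - 13227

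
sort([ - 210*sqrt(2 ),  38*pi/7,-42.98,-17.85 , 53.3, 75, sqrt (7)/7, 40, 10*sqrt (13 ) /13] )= [ - 210*sqrt( 2), - 42.98, - 17.85 , sqrt(7)/7,10 * sqrt(13)/13, 38*pi/7, 40, 53.3, 75 ] 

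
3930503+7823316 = 11753819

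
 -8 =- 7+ - 1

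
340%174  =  166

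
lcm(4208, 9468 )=37872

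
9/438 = 3/146 = 0.02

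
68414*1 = 68414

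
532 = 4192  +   - 3660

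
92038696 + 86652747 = 178691443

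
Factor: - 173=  - 173^1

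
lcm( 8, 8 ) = 8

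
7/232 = 7/232 =0.03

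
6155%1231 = 0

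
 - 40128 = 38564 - 78692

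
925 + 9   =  934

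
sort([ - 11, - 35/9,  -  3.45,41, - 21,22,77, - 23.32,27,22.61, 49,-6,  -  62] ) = [ - 62, - 23.32,  -  21,-11,-6,-35/9,  -  3.45, 22,22.61,27,41,49,77] 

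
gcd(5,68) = 1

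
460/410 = 1 + 5/41 = 1.12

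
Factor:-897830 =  - 2^1*5^1*89783^1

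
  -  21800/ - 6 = 3633 + 1/3= 3633.33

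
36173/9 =4019 + 2/9 = 4019.22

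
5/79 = 5/79 = 0.06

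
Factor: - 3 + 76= 73 = 73^1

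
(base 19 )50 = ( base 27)3E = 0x5f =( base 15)65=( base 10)95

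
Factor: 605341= 11^1*113^1*487^1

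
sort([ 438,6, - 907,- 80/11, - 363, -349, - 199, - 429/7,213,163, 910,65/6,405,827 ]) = [ - 907, - 363,-349, - 199, - 429/7, - 80/11,6,65/6, 163,213,405,438, 827,910]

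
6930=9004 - 2074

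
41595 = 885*47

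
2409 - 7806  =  - 5397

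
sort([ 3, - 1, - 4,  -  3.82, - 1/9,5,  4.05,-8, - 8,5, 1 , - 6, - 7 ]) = [ - 8, - 8, - 7, - 6, - 4, - 3.82, - 1, - 1/9, 1,3,4.05 , 5, 5 ]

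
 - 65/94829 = -65/94829 = - 0.00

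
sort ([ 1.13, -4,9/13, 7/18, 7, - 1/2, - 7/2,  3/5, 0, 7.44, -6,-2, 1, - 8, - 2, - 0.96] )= [ - 8, - 6, - 4 ,-7/2, - 2, - 2, - 0.96, - 1/2, 0,  7/18, 3/5,9/13,1,1.13, 7, 7.44]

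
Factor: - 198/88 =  - 2^( - 2 ) * 3^2  =  -  9/4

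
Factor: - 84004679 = - 11^1 *7636789^1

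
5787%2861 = 65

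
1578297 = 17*92841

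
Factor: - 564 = - 2^2*3^1*47^1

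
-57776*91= - 5257616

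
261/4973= 261/4973= 0.05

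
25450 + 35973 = 61423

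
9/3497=9/3497 = 0.00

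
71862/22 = 3266 + 5/11 = 3266.45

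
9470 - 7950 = 1520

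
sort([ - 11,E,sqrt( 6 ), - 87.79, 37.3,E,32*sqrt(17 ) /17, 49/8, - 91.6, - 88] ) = [  -  91.6, - 88 , - 87.79, - 11,sqrt( 6 ),E , E,  49/8 , 32*sqrt( 17)/17,37.3]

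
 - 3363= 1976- 5339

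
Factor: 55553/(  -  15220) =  - 2^ ( - 2 ) * 5^(- 1)*73^1 = - 73/20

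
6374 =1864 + 4510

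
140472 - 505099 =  - 364627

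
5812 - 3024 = 2788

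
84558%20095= 4178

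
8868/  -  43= - 8868/43= - 206.23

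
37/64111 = 37/64111 = 0.00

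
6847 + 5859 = 12706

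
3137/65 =48+17/65  =  48.26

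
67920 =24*2830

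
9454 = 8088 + 1366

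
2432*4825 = 11734400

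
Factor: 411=3^1 * 137^1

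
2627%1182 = 263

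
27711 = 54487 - 26776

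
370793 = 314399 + 56394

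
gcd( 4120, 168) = 8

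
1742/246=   871/123 = 7.08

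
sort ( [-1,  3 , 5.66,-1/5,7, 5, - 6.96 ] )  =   [ - 6.96 ,-1, -1/5,3,5, 5.66, 7] 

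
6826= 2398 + 4428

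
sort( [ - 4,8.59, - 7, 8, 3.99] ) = [-7, - 4, 3.99, 8, 8.59] 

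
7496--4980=12476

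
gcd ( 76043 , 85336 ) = 1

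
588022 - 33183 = 554839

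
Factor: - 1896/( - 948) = 2  =  2^1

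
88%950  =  88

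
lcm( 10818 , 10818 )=10818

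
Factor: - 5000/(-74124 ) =1250/18531 = 2^1* 3^(-2)*5^4*29^ ( - 1 )  *71^(-1)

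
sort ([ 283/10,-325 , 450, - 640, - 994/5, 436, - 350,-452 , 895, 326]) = [ - 640, - 452,-350, - 325, - 994/5, 283/10, 326,436, 450 , 895 ]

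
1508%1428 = 80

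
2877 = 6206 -3329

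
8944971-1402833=7542138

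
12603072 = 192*65641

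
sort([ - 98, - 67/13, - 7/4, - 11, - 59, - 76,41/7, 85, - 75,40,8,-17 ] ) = [-98, - 76, - 75,-59, - 17, - 11 , - 67/13, - 7/4,41/7, 8,40,85]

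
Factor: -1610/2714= - 35/59 = - 5^1*7^1 * 59^( - 1)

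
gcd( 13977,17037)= 9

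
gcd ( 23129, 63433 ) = 229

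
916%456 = 4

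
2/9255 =2/9255 = 0.00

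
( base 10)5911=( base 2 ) 1011100010111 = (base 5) 142121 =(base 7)23143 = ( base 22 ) c4f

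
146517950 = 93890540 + 52627410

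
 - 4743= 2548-7291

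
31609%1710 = 829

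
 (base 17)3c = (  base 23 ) 2h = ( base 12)53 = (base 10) 63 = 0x3F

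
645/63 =10 + 5/21 = 10.24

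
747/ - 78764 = -1 + 78017/78764 = -0.01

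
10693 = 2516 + 8177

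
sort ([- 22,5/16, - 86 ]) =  [ - 86, - 22, 5/16]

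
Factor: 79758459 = 3^3 * 11^1*268547^1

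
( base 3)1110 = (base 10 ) 39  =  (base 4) 213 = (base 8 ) 47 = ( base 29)1a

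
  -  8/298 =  - 4/149 = - 0.03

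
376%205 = 171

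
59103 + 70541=129644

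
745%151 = 141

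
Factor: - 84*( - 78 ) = 2^3*3^2*7^1*13^1 = 6552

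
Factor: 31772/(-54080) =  - 47/80 = - 2^( - 4) * 5^( - 1)*47^1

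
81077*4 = 324308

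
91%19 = 15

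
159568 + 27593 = 187161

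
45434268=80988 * 561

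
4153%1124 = 781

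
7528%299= 53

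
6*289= 1734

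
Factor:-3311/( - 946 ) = 2^(-1 )*7^1 = 7/2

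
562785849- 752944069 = -190158220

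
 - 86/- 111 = 86/111 = 0.77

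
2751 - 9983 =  - 7232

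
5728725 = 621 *9225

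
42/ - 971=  - 42/971 = - 0.04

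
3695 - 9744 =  - 6049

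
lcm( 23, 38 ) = 874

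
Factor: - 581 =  - 7^1*83^1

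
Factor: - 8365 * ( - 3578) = 2^1*5^1*7^1*239^1*1789^1 = 29929970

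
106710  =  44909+61801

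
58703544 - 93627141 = -34923597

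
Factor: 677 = 677^1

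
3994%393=64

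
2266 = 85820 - 83554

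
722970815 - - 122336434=845307249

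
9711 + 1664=11375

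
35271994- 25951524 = 9320470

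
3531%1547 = 437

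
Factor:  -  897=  -3^1*13^1*23^1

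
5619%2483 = 653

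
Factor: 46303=19^1*2437^1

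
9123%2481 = 1680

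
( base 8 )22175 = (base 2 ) 10010001111101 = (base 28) BPH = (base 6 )111125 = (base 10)9341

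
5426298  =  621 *8738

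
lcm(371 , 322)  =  17066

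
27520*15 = 412800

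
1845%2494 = 1845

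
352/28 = 88/7 = 12.57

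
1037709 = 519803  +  517906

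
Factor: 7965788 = 2^2*19^1 * 281^1*373^1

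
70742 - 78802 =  - 8060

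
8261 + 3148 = 11409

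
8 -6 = 2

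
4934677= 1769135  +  3165542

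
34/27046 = 17/13523 = 0.00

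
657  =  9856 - 9199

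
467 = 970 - 503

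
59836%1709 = 21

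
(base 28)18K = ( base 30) 148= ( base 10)1028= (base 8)2004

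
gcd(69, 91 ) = 1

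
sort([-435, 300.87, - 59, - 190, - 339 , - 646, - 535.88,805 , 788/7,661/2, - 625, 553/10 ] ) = [ - 646, - 625, -535.88, - 435, - 339 , - 190, - 59,553/10, 788/7,300.87,661/2,805 ] 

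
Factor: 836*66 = 55176 =2^3*3^1*11^2*19^1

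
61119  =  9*6791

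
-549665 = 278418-828083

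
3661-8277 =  - 4616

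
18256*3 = 54768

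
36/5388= 3/449 = 0.01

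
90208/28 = 3221 + 5/7 = 3221.71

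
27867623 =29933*931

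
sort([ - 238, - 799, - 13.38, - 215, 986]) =[ - 799, - 238, - 215,-13.38,986]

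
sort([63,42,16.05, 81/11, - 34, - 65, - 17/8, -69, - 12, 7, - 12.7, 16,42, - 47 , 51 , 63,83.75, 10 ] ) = [ - 69, - 65, - 47, - 34, - 12.7, - 12, - 17/8,7,  81/11, 10, 16, 16.05, 42,42, 51,63 , 63 , 83.75 ]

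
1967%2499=1967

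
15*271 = 4065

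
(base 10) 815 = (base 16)32F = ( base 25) 17F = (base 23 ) 1CA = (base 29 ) S3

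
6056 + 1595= 7651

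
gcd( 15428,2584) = 76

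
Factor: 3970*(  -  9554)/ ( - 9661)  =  37929380/9661 = 2^2* 5^1*17^1*281^1*397^1*9661^(-1) 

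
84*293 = 24612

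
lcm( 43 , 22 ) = 946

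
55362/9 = 6151+1/3 = 6151.33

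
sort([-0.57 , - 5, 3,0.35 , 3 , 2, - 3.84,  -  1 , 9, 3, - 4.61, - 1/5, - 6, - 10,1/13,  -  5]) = [-10, - 6, - 5,  -  5, - 4.61, - 3.84, - 1, - 0.57, - 1/5,  1/13,0.35, 2,3,3,3, 9]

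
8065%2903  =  2259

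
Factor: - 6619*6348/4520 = -2^( - 1)*3^1*5^( - 1)*23^2*113^(-1)*6619^1 = - 10504353/1130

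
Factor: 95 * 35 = 3325 = 5^2*7^1*19^1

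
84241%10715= 9236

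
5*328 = 1640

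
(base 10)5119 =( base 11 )3934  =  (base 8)11777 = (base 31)5a4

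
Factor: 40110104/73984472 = 5013763/9248059 = 131^1*38273^1*9248059^( - 1)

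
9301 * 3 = 27903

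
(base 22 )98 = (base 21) 9H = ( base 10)206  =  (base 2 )11001110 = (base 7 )413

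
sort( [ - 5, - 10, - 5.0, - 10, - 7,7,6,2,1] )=[ - 10, - 10, - 7, - 5, -5.0,1,2,6,7 ]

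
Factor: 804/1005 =4/5= 2^2 * 5^( - 1)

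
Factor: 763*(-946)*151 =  - 108991498 = -  2^1*7^1 * 11^1*43^1*109^1 * 151^1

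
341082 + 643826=984908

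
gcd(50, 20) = 10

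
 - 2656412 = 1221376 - 3877788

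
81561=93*877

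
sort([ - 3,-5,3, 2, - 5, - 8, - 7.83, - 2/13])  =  [ - 8, - 7.83, - 5,-5, - 3, - 2/13 , 2, 3]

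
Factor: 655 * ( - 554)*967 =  - 2^1*5^1*131^1*277^1 * 967^1 = - 350895290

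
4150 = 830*5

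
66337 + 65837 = 132174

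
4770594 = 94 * 50751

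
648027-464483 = 183544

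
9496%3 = 1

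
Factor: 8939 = 7^1*1277^1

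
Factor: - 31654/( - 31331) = 98/97 = 2^1*7^2*97^( - 1 )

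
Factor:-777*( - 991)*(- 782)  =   -602145474  =  -2^1*3^1 *7^1*17^1*23^1*37^1 *991^1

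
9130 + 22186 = 31316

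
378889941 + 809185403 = 1188075344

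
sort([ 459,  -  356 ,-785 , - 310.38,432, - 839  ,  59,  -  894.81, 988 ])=[ - 894.81, -839, - 785, - 356, - 310.38,59,432, 459, 988]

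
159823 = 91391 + 68432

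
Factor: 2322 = 2^1*3^3  *  43^1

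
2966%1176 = 614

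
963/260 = 3 + 183/260 = 3.70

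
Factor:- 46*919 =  - 42274 = - 2^1*23^1*919^1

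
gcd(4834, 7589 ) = 1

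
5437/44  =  123 + 25/44 = 123.57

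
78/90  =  13/15 = 0.87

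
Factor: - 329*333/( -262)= 109557/262 =2^(-1) *3^2 * 7^1 * 37^1*47^1*131^( - 1) 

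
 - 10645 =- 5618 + - 5027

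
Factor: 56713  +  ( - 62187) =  -2^1*7^1*17^1*23^1 = -5474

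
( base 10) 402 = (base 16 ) 192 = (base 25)g2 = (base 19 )123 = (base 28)ea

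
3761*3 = 11283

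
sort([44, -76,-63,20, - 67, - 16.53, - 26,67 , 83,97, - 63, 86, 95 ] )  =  [  -  76,- 67, - 63, - 63,  -  26,-16.53,20, 44,67,83, 86, 95, 97] 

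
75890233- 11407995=64482238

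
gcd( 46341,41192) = 5149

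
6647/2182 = 3 + 101/2182=3.05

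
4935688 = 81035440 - 76099752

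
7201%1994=1219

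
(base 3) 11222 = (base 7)251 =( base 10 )134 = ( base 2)10000110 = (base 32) 46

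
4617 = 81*57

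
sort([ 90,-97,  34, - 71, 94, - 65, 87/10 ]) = [ - 97, - 71,-65, 87/10,34, 90 , 94] 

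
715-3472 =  - 2757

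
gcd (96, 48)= 48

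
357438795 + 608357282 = 965796077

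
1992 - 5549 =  - 3557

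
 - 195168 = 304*( - 642 ) 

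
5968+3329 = 9297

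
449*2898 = 1301202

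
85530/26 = 3289 + 8/13 = 3289.62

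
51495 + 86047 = 137542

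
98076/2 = 49038 =49038.00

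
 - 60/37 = -60/37 = - 1.62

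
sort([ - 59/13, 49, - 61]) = [ - 61, -59/13, 49] 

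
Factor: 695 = 5^1*139^1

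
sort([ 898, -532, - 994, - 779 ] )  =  [ - 994, - 779, - 532,  898] 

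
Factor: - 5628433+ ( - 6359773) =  - 11988206 = - 2^1*73^1*157^1*523^1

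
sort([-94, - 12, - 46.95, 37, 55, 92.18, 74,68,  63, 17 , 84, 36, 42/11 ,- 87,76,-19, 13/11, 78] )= [ - 94,-87,- 46.95, - 19,  -  12,  13/11,42/11, 17, 36, 37, 55,63, 68,  74,76,78,  84, 92.18 ]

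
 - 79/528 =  - 79/528 = - 0.15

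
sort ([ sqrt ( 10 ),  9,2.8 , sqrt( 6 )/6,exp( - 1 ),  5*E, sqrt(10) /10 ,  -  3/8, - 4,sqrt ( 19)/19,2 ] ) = [ - 4, - 3/8,sqrt(19) /19, sqrt( 10 ) /10, exp( - 1 ),sqrt( 6 ) /6, 2 , 2.8,sqrt(10 ), 9,5*E] 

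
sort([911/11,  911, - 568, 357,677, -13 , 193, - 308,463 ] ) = [ - 568,  -  308,-13 , 911/11,193,357,463,677,911]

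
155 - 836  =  -681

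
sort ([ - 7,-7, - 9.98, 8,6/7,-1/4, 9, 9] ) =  [ - 9.98, - 7, - 7,-1/4, 6/7, 8, 9, 9]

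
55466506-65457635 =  - 9991129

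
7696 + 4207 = 11903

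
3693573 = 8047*459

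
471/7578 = 157/2526=0.06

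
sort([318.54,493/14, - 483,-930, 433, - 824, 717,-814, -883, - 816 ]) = [-930,-883, -824, - 816, - 814, - 483, 493/14 , 318.54,  433,717]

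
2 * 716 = 1432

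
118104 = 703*168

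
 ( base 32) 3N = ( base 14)87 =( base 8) 167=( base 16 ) 77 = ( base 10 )119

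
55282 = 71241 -15959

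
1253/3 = 1253/3 = 417.67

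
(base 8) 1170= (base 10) 632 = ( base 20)1BC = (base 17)233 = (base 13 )398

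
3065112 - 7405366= - 4340254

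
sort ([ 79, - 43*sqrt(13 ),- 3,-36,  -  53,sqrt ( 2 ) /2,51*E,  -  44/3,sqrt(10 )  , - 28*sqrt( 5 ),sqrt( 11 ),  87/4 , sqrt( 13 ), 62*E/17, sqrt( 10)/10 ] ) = [ - 43*sqrt( 13 ), - 28 *sqrt(5 ),- 53, - 36,-44/3,-3,sqrt ( 10 )/10, sqrt( 2 ) /2,  sqrt( 10 ), sqrt( 11 ),sqrt(13),62*E/17,87/4,79,51*E]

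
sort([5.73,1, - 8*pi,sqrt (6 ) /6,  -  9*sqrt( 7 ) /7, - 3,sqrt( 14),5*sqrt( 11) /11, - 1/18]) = [  -  8*pi  ,- 9*sqrt(7 ) /7,-3, - 1/18,sqrt(6)/6, 1,  5*sqrt( 11 )/11,sqrt( 14 ),5.73 ] 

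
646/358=323/179 = 1.80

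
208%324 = 208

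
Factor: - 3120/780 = -4 = - 2^2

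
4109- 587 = 3522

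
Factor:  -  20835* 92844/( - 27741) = 644801580/9247 = 2^2*3^3* 5^1*7^( - 1 ) * 463^1*1321^ ( - 1)*2579^1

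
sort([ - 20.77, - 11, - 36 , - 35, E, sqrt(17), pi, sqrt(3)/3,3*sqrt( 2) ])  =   [  -  36, - 35, - 20.77, - 11 , sqrt( 3) /3, E, pi,sqrt( 17 ), 3*sqrt( 2)]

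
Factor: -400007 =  - 19^1*37^1*569^1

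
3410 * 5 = 17050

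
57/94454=57/94454 = 0.00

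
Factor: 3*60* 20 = 3600 = 2^4 * 3^2*5^2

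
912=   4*228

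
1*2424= 2424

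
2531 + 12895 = 15426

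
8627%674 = 539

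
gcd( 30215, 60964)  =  1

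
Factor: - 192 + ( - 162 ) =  - 354= -2^1*3^1*59^1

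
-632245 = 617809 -1250054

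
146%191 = 146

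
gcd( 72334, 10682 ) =2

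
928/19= 928/19=48.84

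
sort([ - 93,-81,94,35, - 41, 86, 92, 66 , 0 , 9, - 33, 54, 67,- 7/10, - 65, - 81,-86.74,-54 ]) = [ - 93, -86.74, - 81, - 81, - 65,  -  54, - 41 , - 33,-7/10, 0, 9 , 35, 54,66, 67,86,92, 94 ] 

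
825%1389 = 825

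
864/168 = 36/7=5.14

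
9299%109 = 34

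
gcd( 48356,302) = 2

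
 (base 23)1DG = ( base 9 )1137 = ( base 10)844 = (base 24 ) 1B4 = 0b1101001100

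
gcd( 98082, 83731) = 1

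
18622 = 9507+9115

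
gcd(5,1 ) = 1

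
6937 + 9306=16243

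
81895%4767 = 856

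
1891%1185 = 706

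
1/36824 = 1/36824 = 0.00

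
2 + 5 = 7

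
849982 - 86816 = 763166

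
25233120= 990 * 25488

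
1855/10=185 + 1/2 = 185.50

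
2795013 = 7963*351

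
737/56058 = 737/56058 = 0.01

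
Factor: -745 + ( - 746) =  -3^1*7^1 * 71^1 = -1491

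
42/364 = 3/26 = 0.12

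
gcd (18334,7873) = 1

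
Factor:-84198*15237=  -  2^1*3^3  *  1693^1*14033^1 = - 1282924926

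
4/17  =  4/17=0.24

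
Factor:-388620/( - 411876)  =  5^1*127^1* 673^( - 1)=635/673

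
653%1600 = 653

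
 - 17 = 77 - 94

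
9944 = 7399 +2545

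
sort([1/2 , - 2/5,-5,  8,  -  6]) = [-6 , - 5, - 2/5, 1/2,8] 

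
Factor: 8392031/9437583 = 3^(- 1)*223^(-1 )*  1249^1*6719^1 * 14107^( -1)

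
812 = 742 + 70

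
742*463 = 343546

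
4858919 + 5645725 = 10504644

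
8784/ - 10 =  -879  +  3/5 = - 878.40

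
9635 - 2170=7465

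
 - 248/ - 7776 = 31/972= 0.03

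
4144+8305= 12449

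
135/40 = 27/8 = 3.38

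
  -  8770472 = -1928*4549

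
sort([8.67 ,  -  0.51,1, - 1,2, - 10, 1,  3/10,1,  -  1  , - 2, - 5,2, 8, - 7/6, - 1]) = [ - 10, - 5, - 2, - 7/6,  -  1, - 1, - 1, - 0.51  ,  3/10,1, 1, 1,2, 2 , 8,8.67] 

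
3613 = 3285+328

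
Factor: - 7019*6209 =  - 43580971 = - 7^1*887^1*7019^1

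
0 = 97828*0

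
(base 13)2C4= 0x1F2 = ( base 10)498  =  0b111110010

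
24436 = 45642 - 21206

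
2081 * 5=10405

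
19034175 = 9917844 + 9116331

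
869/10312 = 869/10312 = 0.08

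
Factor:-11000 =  - 2^3* 5^3*11^1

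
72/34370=36/17185 = 0.00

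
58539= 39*1501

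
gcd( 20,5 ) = 5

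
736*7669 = 5644384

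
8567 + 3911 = 12478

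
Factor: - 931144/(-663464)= 487/347=347^(  -  1)*487^1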